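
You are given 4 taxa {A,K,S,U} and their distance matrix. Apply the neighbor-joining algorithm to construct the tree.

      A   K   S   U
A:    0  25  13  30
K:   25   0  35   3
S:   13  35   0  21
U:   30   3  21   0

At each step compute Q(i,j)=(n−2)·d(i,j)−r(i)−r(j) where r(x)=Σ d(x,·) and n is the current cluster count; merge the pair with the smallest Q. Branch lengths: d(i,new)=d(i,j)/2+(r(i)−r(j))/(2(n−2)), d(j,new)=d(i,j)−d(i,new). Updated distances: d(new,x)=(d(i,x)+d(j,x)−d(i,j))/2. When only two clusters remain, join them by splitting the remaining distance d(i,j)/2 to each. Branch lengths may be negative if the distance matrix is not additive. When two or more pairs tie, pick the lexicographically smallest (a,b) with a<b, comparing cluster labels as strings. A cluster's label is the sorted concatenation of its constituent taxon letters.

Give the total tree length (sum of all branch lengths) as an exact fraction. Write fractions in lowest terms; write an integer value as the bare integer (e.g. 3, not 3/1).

143/4

step 1: merge (A,S) at d=13, Q=-111; branch lengths A→25/4, S→27/4; new cluster AS
  updated: d(AS,K)=47/2, d(AS,U)=19
step 2: merge (AS,K) at d=47/2, Q=-91/2; branch lengths AS→79/4, K→15/4; new cluster AKS
  updated: d(AKS,U)=-3/4
step 3: merge (AKS,U) at d=-3/4; branch lengths AKS→-3/8, U→-3/8; new cluster AKSU
final tree: (((A:25/4,S:27/4):79/4,K:15/4):-3/8,U:-3/8)
total length: 143/4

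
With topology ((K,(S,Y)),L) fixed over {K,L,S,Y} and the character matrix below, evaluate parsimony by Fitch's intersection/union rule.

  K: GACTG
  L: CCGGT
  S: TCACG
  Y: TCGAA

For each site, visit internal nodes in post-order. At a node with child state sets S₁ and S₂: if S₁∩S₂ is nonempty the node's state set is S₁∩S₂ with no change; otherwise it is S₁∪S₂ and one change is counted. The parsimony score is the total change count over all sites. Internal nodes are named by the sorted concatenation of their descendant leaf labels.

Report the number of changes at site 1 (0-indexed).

[col 0] SY: children S:{T}, Y:{T} ∩→ {T}; cost 0
[col 0] KSY: children K:{G}, SY:{T} ∪→ {G,T}; cost 1
[col 0] KLSY: children KSY:{G,T}, L:{C} ∪→ {C,G,T}; cost 1
[col 1] SY: children S:{C}, Y:{C} ∩→ {C}; cost 0
[col 1] KSY: children K:{A}, SY:{C} ∪→ {A,C}; cost 1
[col 1] KLSY: children KSY:{A,C}, L:{C} ∩→ {C}; cost 0
[col 2] SY: children S:{A}, Y:{G} ∪→ {A,G}; cost 1
[col 2] KSY: children K:{C}, SY:{A,G} ∪→ {A,C,G}; cost 1
[col 2] KLSY: children KSY:{A,C,G}, L:{G} ∩→ {G}; cost 0
[col 3] SY: children S:{C}, Y:{A} ∪→ {A,C}; cost 1
[col 3] KSY: children K:{T}, SY:{A,C} ∪→ {A,C,T}; cost 1
[col 3] KLSY: children KSY:{A,C,T}, L:{G} ∪→ {A,C,G,T}; cost 1
[col 4] SY: children S:{G}, Y:{A} ∪→ {A,G}; cost 1
[col 4] KSY: children K:{G}, SY:{A,G} ∩→ {G}; cost 0
[col 4] KLSY: children KSY:{G}, L:{T} ∪→ {G,T}; cost 1
per-site changes: [2, 1, 2, 3, 2]; total = 10

1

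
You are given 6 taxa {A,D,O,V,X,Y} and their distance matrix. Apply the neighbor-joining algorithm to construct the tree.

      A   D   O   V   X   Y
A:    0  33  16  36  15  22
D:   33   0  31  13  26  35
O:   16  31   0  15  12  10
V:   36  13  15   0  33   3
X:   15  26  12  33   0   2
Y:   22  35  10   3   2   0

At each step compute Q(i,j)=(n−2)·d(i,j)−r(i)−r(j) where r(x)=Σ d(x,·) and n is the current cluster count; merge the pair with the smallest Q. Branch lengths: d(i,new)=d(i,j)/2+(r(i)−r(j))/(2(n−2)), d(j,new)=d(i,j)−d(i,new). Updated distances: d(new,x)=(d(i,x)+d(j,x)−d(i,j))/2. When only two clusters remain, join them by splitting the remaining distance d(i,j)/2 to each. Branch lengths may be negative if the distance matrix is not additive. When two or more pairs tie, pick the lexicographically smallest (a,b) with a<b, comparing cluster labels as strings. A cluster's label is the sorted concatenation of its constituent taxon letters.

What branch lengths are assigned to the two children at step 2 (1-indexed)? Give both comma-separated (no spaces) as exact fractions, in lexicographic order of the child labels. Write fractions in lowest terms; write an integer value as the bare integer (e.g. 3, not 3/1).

iteration 1: select D,V (d=13, Q=-186); attach at lengths (45/4, 7/4); label the merged cluster DV
  updated: d(A,DV)=28, d(DV,O)=33/2, d(DV,X)=23, d(DV,Y)=25/2
iteration 2: select X,Y (d=2, Q=-185/2); attach at lengths (23/12, 1/12); label the merged cluster XY
  updated: d(A,XY)=35/2, d(DV,XY)=67/4, d(O,XY)=10
iteration 3: select A,O (d=16, Q=-72); attach at lengths (51/4, 13/4); label the merged cluster AO
  updated: d(AO,DV)=57/4, d(AO,XY)=23/4
iteration 4: select AO,DV (d=57/4, Q=-147/4); attach at lengths (13/8, 101/8); label the merged cluster ADOV
  updated: d(ADOV,XY)=33/8
iteration 5: select ADOV,XY (d=33/8); attach at lengths (33/16, 33/16); label the merged cluster ADOVXY
final tree: (((A:51/4,O:13/4):13/8,(D:45/4,V:7/4):101/8):33/16,(X:23/12,Y:1/12):33/16)
total length: 395/8

23/12,1/12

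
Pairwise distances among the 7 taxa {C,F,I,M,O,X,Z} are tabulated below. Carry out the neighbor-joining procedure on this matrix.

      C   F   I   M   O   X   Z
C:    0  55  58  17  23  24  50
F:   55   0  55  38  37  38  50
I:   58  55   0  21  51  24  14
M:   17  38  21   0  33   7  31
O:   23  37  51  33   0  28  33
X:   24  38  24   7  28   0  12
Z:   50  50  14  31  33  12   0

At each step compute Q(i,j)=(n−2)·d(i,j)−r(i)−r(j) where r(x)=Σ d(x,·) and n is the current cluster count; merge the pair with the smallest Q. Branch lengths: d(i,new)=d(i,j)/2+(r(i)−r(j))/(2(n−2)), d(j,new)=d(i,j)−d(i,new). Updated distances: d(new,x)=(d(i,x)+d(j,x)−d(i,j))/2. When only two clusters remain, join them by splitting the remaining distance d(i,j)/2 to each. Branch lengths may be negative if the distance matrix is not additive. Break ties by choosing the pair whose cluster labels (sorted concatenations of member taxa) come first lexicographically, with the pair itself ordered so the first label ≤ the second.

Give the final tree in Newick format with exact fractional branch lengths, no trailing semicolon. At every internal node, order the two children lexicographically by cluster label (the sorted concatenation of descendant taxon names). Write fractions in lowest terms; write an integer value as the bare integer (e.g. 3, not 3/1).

step 1: merge (I,Z) at d=14, Q=-343; branch lengths I→103/10, Z→37/10; new cluster IZ
  updated: d(C,IZ)=47, d(F,IZ)=91/2, d(IZ,M)=19, d(IZ,O)=35, d(IZ,X)=11
step 2: merge (C,O) at d=23, Q=-230; branch lengths C→51/4, O→41/4; new cluster CO
  updated: d(CO,F)=69/2, d(CO,IZ)=59/2, d(CO,M)=27/2, d(CO,X)=29/2
step 3: merge (CO,F) at d=69/2, Q=-289/2; branch lengths CO→79/12, F→335/12; new cluster CFO
  updated: d(CFO,IZ)=81/4, d(CFO,M)=17/2, d(CFO,X)=9
step 4: merge (CFO,M) at d=17/2, Q=-221/4; branch lengths CFO→81/16, M→55/16; new cluster CFMO
  updated: d(CFMO,IZ)=123/8, d(CFMO,X)=15/4
step 5: merge (CFMO,IZ) at d=123/8, Q=-241/8; branch lengths CFMO→65/16, IZ→181/16; new cluster CFIMOZ
  updated: d(CFIMOZ,X)=-5/16
step 6: merge (CFIMOZ,X) at d=-5/16; branch lengths CFIMOZ→-5/32, X→-5/32; new cluster CFIMOXZ
final tree: (((((C:51/4,O:41/4):79/12,F:335/12):81/16,M:55/16):65/16,(I:103/10,Z:37/10):181/16):-5/32,X:-5/32)
total length: 1521/16

(((((C:51/4,O:41/4):79/12,F:335/12):81/16,M:55/16):65/16,(I:103/10,Z:37/10):181/16):-5/32,X:-5/32)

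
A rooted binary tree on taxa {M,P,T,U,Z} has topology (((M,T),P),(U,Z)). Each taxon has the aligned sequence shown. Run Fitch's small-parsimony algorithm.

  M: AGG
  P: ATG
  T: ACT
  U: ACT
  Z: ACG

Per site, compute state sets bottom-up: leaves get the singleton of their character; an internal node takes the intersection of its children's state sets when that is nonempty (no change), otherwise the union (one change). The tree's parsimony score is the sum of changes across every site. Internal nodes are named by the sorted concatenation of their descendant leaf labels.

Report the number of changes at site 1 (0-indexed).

2

site 0, node MT: M={A} ∩ T={A} → {A} (+0)
site 0, node MPT: MT={A} ∩ P={A} → {A} (+0)
site 0, node UZ: U={A} ∩ Z={A} → {A} (+0)
site 0, node MPTUZ: MPT={A} ∩ UZ={A} → {A} (+0)
site 1, node MT: M={G} ∪ T={C} → {C,G} (+1)
site 1, node MPT: MT={C,G} ∪ P={T} → {C,G,T} (+1)
site 1, node UZ: U={C} ∩ Z={C} → {C} (+0)
site 1, node MPTUZ: MPT={C,G,T} ∩ UZ={C} → {C} (+0)
site 2, node MT: M={G} ∪ T={T} → {G,T} (+1)
site 2, node MPT: MT={G,T} ∩ P={G} → {G} (+0)
site 2, node UZ: U={T} ∪ Z={G} → {G,T} (+1)
site 2, node MPTUZ: MPT={G} ∩ UZ={G,T} → {G} (+0)
per-site changes: [0, 2, 2]; total = 4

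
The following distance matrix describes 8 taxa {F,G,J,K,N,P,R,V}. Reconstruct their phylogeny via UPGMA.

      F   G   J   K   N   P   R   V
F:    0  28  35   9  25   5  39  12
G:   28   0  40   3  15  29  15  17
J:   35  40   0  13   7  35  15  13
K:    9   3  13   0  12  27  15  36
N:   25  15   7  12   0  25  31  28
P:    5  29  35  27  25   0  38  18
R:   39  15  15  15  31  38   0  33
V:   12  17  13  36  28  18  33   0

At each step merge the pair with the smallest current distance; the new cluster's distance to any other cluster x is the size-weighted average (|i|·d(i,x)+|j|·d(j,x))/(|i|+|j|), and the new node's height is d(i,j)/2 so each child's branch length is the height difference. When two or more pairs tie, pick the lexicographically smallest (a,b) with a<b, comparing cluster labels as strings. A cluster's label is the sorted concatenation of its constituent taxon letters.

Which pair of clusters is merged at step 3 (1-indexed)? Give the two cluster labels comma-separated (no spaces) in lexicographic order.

J,N

1. join G+K (d=3) ⇒ GK; edges |G|=3/2, |K|=3/2
  updated: d(F,GK)=37/2, d(GK,J)=53/2, d(GK,N)=27/2, d(GK,P)=28, d(GK,R)=15, d(GK,V)=53/2
2. join F+P (d=5) ⇒ FP; edges |F|=5/2, |P|=5/2
  updated: d(FP,GK)=93/4, d(FP,J)=35, d(FP,N)=25, d(FP,R)=77/2, d(FP,V)=15
3. join J+N (d=7) ⇒ JN; edges |J|=7/2, |N|=7/2
  updated: d(FP,JN)=30, d(GK,JN)=20, d(JN,R)=23, d(JN,V)=41/2
4. join FP+V (d=15) ⇒ FPV; edges |FP|=5, |V|=15/2
  updated: d(FPV,GK)=73/3, d(FPV,JN)=161/6, d(FPV,R)=110/3
5. join GK+R (d=15) ⇒ GKR; edges |GK|=6, |R|=15/2
  updated: d(FPV,GKR)=256/9, d(GKR,JN)=21
6. join GKR+JN (d=21) ⇒ GJKNR; edges |GKR|=3, |JN|=7
  updated: d(FPV,GJKNR)=139/5
7. join FPV+GJKNR (d=139/5) ⇒ FGJKNPRV; edges |FPV|=32/5, |GJKNR|=17/5
final tree: (((F:5/2,P:5/2):5,V:15/2):32/5,(((G:3/2,K:3/2):6,R:15/2):3,(J:7/2,N:7/2):7):17/5)
total length: 304/5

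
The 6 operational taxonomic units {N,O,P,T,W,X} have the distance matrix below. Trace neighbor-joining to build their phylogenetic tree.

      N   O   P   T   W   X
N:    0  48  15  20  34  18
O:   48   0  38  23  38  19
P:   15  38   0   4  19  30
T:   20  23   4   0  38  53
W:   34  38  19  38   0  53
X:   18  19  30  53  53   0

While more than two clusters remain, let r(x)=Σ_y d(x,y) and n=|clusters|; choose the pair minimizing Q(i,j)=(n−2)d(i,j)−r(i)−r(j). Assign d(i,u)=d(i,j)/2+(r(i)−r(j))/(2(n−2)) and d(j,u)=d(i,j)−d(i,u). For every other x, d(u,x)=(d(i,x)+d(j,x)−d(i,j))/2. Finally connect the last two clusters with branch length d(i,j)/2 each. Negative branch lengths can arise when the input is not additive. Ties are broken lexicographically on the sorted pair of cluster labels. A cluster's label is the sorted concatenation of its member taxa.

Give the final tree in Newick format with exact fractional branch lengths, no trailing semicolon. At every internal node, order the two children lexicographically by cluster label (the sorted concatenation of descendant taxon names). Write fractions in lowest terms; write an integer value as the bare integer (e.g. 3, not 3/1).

step 1: merge (O,X) at d=19, Q=-263; branch lengths O→69/8, X→83/8; new cluster OX
  updated: d(N,OX)=47/2, d(OX,P)=49/2, d(OX,T)=57/2, d(OX,W)=36
step 2: merge (P,T) at d=4, Q=-141; branch lengths P→-8/3, T→20/3; new cluster PT
  updated: d(N,PT)=31/2, d(OX,PT)=49/2, d(PT,W)=53/2
step 3: merge (N,OX) at d=47/2, Q=-110; branch lengths N→9, OX→29/2; new cluster NOX
  updated: d(NOX,PT)=33/4, d(NOX,W)=93/4
step 4: merge (NOX,PT) at d=33/4, Q=-58; branch lengths NOX→5/2, PT→23/4; new cluster NOPTX
  updated: d(NOPTX,W)=83/4
step 5: merge (NOPTX,W) at d=83/4; branch lengths NOPTX→83/8, W→83/8; new cluster NOPTWX
final tree: (((N:9,(O:69/8,X:83/8):29/2):5/2,(P:-8/3,T:20/3):23/4):83/8,W:83/8)
total length: 151/2

(((N:9,(O:69/8,X:83/8):29/2):5/2,(P:-8/3,T:20/3):23/4):83/8,W:83/8)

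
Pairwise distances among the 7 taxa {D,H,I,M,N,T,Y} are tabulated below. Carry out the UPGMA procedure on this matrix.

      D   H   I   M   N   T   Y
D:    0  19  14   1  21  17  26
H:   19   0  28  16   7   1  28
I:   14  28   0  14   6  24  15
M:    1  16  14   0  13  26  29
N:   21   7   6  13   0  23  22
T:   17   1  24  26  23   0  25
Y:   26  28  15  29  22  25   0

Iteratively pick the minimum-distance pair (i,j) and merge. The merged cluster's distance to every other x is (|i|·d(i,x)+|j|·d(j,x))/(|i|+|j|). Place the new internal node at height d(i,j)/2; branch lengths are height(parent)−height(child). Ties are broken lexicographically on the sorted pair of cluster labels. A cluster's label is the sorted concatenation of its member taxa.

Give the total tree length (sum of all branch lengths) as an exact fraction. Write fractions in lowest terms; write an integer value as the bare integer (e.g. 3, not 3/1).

step 1: merge (D,M) at d=1; branch lengths D→1/2, M→1/2; new cluster DM
  updated: d(DM,H)=35/2, d(DM,I)=14, d(DM,N)=17, d(DM,T)=43/2, d(DM,Y)=55/2
step 2: merge (H,T) at d=1; branch lengths H→1/2, T→1/2; new cluster HT
  updated: d(DM,HT)=39/2, d(HT,I)=26, d(HT,N)=15, d(HT,Y)=53/2
step 3: merge (I,N) at d=6; branch lengths I→3, N→3; new cluster IN
  updated: d(DM,IN)=31/2, d(HT,IN)=41/2, d(IN,Y)=37/2
step 4: merge (DM,IN) at d=31/2; branch lengths DM→29/4, IN→19/4; new cluster DIMN
  updated: d(DIMN,HT)=20, d(DIMN,Y)=23
step 5: merge (DIMN,HT) at d=20; branch lengths DIMN→9/4, HT→19/2; new cluster DHIMNT
  updated: d(DHIMNT,Y)=145/6
step 6: merge (DHIMNT,Y) at d=145/6; branch lengths DHIMNT→25/12, Y→145/12; new cluster DHIMNTY
final tree: ((((D:1/2,M:1/2):29/4,(I:3,N:3):19/4):9/4,(H:1/2,T:1/2):19/2):25/12,Y:145/12)
total length: 551/12

551/12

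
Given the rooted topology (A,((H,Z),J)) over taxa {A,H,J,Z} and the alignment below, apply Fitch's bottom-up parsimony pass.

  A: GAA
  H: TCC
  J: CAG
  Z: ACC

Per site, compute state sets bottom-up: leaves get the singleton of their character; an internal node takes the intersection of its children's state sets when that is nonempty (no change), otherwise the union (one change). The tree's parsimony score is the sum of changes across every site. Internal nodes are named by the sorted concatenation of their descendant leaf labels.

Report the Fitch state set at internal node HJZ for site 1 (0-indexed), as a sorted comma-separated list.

A,C

[col 0] HZ: children H:{T}, Z:{A} ∪→ {A,T}; cost 1
[col 0] HJZ: children HZ:{A,T}, J:{C} ∪→ {A,C,T}; cost 1
[col 0] AHJZ: children A:{G}, HJZ:{A,C,T} ∪→ {A,C,G,T}; cost 1
[col 1] HZ: children H:{C}, Z:{C} ∩→ {C}; cost 0
[col 1] HJZ: children HZ:{C}, J:{A} ∪→ {A,C}; cost 1
[col 1] AHJZ: children A:{A}, HJZ:{A,C} ∩→ {A}; cost 0
[col 2] HZ: children H:{C}, Z:{C} ∩→ {C}; cost 0
[col 2] HJZ: children HZ:{C}, J:{G} ∪→ {C,G}; cost 1
[col 2] AHJZ: children A:{A}, HJZ:{C,G} ∪→ {A,C,G}; cost 1
per-site changes: [3, 1, 2]; total = 6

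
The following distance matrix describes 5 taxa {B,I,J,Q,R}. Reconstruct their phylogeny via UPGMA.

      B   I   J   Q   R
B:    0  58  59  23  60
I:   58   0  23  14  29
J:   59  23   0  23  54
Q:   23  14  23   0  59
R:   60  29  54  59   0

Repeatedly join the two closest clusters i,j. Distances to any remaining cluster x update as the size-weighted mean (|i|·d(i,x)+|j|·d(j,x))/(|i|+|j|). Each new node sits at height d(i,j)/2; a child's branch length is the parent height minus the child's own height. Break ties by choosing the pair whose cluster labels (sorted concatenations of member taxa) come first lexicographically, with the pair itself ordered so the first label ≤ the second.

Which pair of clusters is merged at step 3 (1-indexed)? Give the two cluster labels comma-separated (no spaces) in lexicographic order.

B,IJQ

1. join I+Q (d=14) ⇒ IQ; edges |I|=7, |Q|=7
  updated: d(B,IQ)=81/2, d(IQ,J)=23, d(IQ,R)=44
2. join IQ+J (d=23) ⇒ IJQ; edges |IQ|=9/2, |J|=23/2
  updated: d(B,IJQ)=140/3, d(IJQ,R)=142/3
3. join B+IJQ (d=140/3) ⇒ BIJQ; edges |B|=70/3, |IJQ|=71/6
  updated: d(BIJQ,R)=101/2
4. join BIJQ+R (d=101/2) ⇒ BIJQR; edges |BIJQ|=23/12, |R|=101/4
final tree: ((B:70/3,((I:7,Q:7):9/2,J:23/2):71/6):23/12,R:101/4)
total length: 277/3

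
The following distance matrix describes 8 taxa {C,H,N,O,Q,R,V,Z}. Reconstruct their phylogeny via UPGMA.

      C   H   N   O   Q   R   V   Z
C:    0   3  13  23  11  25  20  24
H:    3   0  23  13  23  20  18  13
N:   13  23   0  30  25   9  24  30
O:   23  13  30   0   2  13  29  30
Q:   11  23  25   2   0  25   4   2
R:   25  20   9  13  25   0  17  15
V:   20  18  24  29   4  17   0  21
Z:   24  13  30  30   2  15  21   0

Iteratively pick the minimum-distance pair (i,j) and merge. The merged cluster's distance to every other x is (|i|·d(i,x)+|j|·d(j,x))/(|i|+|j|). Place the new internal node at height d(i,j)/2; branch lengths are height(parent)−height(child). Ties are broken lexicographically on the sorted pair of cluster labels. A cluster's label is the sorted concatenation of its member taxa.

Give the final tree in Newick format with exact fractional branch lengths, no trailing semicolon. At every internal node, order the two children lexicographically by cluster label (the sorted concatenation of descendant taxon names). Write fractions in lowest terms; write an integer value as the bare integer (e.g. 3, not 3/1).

iteration 1: select O,Q (d=2); attach at lengths (1, 1); label the merged cluster OQ
  updated: d(C,OQ)=17, d(H,OQ)=18, d(N,OQ)=55/2, d(OQ,R)=19, d(OQ,V)=33/2, d(OQ,Z)=16
iteration 2: select C,H (d=3); attach at lengths (3/2, 3/2); label the merged cluster CH
  updated: d(CH,N)=18, d(CH,OQ)=35/2, d(CH,R)=45/2, d(CH,V)=19, d(CH,Z)=37/2
iteration 3: select N,R (d=9); attach at lengths (9/2, 9/2); label the merged cluster NR
  updated: d(CH,NR)=81/4, d(NR,OQ)=93/4, d(NR,V)=41/2, d(NR,Z)=45/2
iteration 4: select OQ,Z (d=16); attach at lengths (7, 8); label the merged cluster OQZ
  updated: d(CH,OQZ)=107/6, d(NR,OQZ)=23, d(OQZ,V)=18
iteration 5: select CH,OQZ (d=107/6); attach at lengths (89/12, 11/12); label the merged cluster CHOQZ
  updated: d(CHOQZ,NR)=219/10, d(CHOQZ,V)=92/5
iteration 6: select CHOQZ,V (d=92/5); attach at lengths (17/60, 46/5); label the merged cluster CHOQVZ
  updated: d(CHOQVZ,NR)=65/3
iteration 7: select CHOQVZ,NR (d=65/3); attach at lengths (49/30, 19/3); label the merged cluster CHNOQRVZ
final tree: ((((C:3/2,H:3/2):89/12,((O:1,Q:1):7,Z:8):11/12):17/60,V:46/5):49/30,(N:9/2,R:9/2):19/3)
total length: 3287/60

((((C:3/2,H:3/2):89/12,((O:1,Q:1):7,Z:8):11/12):17/60,V:46/5):49/30,(N:9/2,R:9/2):19/3)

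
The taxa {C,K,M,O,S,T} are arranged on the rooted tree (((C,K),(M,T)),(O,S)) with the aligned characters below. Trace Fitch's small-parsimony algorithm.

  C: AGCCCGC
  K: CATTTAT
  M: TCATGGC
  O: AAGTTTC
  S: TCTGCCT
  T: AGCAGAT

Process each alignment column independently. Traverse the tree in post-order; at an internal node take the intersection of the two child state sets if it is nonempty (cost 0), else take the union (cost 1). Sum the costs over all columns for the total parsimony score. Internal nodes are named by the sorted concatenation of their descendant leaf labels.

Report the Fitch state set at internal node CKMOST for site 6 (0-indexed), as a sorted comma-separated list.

site 0, node CK: C={A} ∪ K={C} → {A,C} (+1)
site 0, node MT: M={T} ∪ T={A} → {A,T} (+1)
site 0, node CKMT: CK={A,C} ∩ MT={A,T} → {A} (+0)
site 0, node OS: O={A} ∪ S={T} → {A,T} (+1)
site 0, node CKMOST: CKMT={A} ∩ OS={A,T} → {A} (+0)
site 1, node CK: C={G} ∪ K={A} → {A,G} (+1)
site 1, node MT: M={C} ∪ T={G} → {C,G} (+1)
site 1, node CKMT: CK={A,G} ∩ MT={C,G} → {G} (+0)
site 1, node OS: O={A} ∪ S={C} → {A,C} (+1)
site 1, node CKMOST: CKMT={G} ∪ OS={A,C} → {A,C,G} (+1)
site 2, node CK: C={C} ∪ K={T} → {C,T} (+1)
site 2, node MT: M={A} ∪ T={C} → {A,C} (+1)
site 2, node CKMT: CK={C,T} ∩ MT={A,C} → {C} (+0)
site 2, node OS: O={G} ∪ S={T} → {G,T} (+1)
site 2, node CKMOST: CKMT={C} ∪ OS={G,T} → {C,G,T} (+1)
site 3, node CK: C={C} ∪ K={T} → {C,T} (+1)
site 3, node MT: M={T} ∪ T={A} → {A,T} (+1)
site 3, node CKMT: CK={C,T} ∩ MT={A,T} → {T} (+0)
site 3, node OS: O={T} ∪ S={G} → {G,T} (+1)
site 3, node CKMOST: CKMT={T} ∩ OS={G,T} → {T} (+0)
site 4, node CK: C={C} ∪ K={T} → {C,T} (+1)
site 4, node MT: M={G} ∩ T={G} → {G} (+0)
site 4, node CKMT: CK={C,T} ∪ MT={G} → {C,G,T} (+1)
site 4, node OS: O={T} ∪ S={C} → {C,T} (+1)
site 4, node CKMOST: CKMT={C,G,T} ∩ OS={C,T} → {C,T} (+0)
site 5, node CK: C={G} ∪ K={A} → {A,G} (+1)
site 5, node MT: M={G} ∪ T={A} → {A,G} (+1)
site 5, node CKMT: CK={A,G} ∩ MT={A,G} → {A,G} (+0)
site 5, node OS: O={T} ∪ S={C} → {C,T} (+1)
site 5, node CKMOST: CKMT={A,G} ∪ OS={C,T} → {A,C,G,T} (+1)
site 6, node CK: C={C} ∪ K={T} → {C,T} (+1)
site 6, node MT: M={C} ∪ T={T} → {C,T} (+1)
site 6, node CKMT: CK={C,T} ∩ MT={C,T} → {C,T} (+0)
site 6, node OS: O={C} ∪ S={T} → {C,T} (+1)
site 6, node CKMOST: CKMT={C,T} ∩ OS={C,T} → {C,T} (+0)
per-site changes: [3, 4, 4, 3, 3, 4, 3]; total = 24

C,T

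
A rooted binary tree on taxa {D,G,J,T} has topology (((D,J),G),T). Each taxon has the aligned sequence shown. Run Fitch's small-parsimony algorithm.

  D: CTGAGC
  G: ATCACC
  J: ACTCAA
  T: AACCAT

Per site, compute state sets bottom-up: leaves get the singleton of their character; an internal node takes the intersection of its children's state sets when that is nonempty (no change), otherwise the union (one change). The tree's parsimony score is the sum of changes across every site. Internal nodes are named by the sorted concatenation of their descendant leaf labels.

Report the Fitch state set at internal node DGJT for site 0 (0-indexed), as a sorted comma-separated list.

[col 0] DJ: children D:{C}, J:{A} ∪→ {A,C}; cost 1
[col 0] DGJ: children DJ:{A,C}, G:{A} ∩→ {A}; cost 0
[col 0] DGJT: children DGJ:{A}, T:{A} ∩→ {A}; cost 0
[col 1] DJ: children D:{T}, J:{C} ∪→ {C,T}; cost 1
[col 1] DGJ: children DJ:{C,T}, G:{T} ∩→ {T}; cost 0
[col 1] DGJT: children DGJ:{T}, T:{A} ∪→ {A,T}; cost 1
[col 2] DJ: children D:{G}, J:{T} ∪→ {G,T}; cost 1
[col 2] DGJ: children DJ:{G,T}, G:{C} ∪→ {C,G,T}; cost 1
[col 2] DGJT: children DGJ:{C,G,T}, T:{C} ∩→ {C}; cost 0
[col 3] DJ: children D:{A}, J:{C} ∪→ {A,C}; cost 1
[col 3] DGJ: children DJ:{A,C}, G:{A} ∩→ {A}; cost 0
[col 3] DGJT: children DGJ:{A}, T:{C} ∪→ {A,C}; cost 1
[col 4] DJ: children D:{G}, J:{A} ∪→ {A,G}; cost 1
[col 4] DGJ: children DJ:{A,G}, G:{C} ∪→ {A,C,G}; cost 1
[col 4] DGJT: children DGJ:{A,C,G}, T:{A} ∩→ {A}; cost 0
[col 5] DJ: children D:{C}, J:{A} ∪→ {A,C}; cost 1
[col 5] DGJ: children DJ:{A,C}, G:{C} ∩→ {C}; cost 0
[col 5] DGJT: children DGJ:{C}, T:{T} ∪→ {C,T}; cost 1
per-site changes: [1, 2, 2, 2, 2, 2]; total = 11

A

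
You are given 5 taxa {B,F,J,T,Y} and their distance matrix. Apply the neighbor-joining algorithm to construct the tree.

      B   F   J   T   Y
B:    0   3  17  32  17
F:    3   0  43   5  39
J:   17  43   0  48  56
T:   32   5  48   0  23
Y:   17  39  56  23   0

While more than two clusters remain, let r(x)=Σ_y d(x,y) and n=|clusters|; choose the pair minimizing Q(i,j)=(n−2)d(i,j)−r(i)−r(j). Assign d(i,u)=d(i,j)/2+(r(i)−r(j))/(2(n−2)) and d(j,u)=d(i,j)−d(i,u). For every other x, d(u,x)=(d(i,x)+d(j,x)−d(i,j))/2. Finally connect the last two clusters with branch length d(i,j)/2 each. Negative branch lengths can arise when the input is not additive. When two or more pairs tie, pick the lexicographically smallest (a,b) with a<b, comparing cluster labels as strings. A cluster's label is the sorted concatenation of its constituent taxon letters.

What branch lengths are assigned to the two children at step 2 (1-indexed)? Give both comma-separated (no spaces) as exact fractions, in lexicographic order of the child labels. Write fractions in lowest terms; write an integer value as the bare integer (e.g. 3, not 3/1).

1. join F+T (d=5, Q=-183) ⇒ FT; edges |F|=-1/2, |T|=11/2
  updated: d(B,FT)=15, d(FT,J)=43, d(FT,Y)=57/2
2. join B+J (d=17, Q=-131) ⇒ BJ; edges |B|=-33/4, |J|=101/4
  updated: d(BJ,FT)=41/2, d(BJ,Y)=28
3. join BJ+FT (d=41/2, Q=-77) ⇒ BFJT; edges |BJ|=10, |FT|=21/2
  updated: d(BFJT,Y)=18
4. join BFJT+Y (d=18) ⇒ BFJTY; edges |BFJT|=9, |Y|=9
final tree: (((B:-33/4,J:101/4):10,(F:-1/2,T:11/2):21/2):9,Y:9)
total length: 121/2

-33/4,101/4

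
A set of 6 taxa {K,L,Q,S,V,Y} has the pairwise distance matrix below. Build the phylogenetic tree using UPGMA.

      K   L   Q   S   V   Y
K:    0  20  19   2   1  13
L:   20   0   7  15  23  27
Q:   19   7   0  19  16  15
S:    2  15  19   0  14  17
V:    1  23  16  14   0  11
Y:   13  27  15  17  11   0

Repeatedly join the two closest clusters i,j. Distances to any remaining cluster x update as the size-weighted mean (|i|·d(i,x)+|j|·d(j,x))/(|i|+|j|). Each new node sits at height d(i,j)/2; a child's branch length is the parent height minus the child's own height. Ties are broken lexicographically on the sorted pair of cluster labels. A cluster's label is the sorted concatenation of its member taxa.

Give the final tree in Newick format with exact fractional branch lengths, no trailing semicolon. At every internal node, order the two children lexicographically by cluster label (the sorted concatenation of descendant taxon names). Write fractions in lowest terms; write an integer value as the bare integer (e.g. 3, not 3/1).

1. join K+V (d=1) ⇒ KV; edges |K|=1/2, |V|=1/2
  updated: d(KV,L)=43/2, d(KV,Q)=35/2, d(KV,S)=8, d(KV,Y)=12
2. join L+Q (d=7) ⇒ LQ; edges |L|=7/2, |Q|=7/2
  updated: d(KV,LQ)=39/2, d(LQ,S)=17, d(LQ,Y)=21
3. join KV+S (d=8) ⇒ KSV; edges |KV|=7/2, |S|=4
  updated: d(KSV,LQ)=56/3, d(KSV,Y)=41/3
4. join KSV+Y (d=41/3) ⇒ KSVY; edges |KSV|=17/6, |Y|=41/6
  updated: d(KSVY,LQ)=77/4
5. join KSVY+LQ (d=77/4) ⇒ KLQSVY; edges |KSVY|=67/24, |LQ|=49/8
final tree: ((((K:1/2,V:1/2):7/2,S:4):17/6,Y:41/6):67/24,(L:7/2,Q:7/2):49/8)
total length: 409/12

((((K:1/2,V:1/2):7/2,S:4):17/6,Y:41/6):67/24,(L:7/2,Q:7/2):49/8)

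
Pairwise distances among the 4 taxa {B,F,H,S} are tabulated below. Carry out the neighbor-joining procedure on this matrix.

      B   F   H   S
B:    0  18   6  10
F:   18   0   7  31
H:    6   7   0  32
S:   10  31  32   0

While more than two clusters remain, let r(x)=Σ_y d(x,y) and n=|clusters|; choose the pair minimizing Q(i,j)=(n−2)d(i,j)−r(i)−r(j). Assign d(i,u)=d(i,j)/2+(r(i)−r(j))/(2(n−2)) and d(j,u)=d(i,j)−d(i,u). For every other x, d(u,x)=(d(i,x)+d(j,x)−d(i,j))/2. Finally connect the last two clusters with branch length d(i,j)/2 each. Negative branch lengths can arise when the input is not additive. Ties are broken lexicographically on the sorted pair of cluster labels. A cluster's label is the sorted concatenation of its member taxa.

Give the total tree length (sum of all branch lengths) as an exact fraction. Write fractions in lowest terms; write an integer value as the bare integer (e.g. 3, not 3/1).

iteration 1: select B,S (d=10, Q=-87); attach at lengths (-19/4, 59/4); label the merged cluster BS
  updated: d(BS,F)=39/2, d(BS,H)=14
iteration 2: select BS,F (d=39/2, Q=-81/2); attach at lengths (53/4, 25/4); label the merged cluster BFS
  updated: d(BFS,H)=3/4
iteration 3: select BFS,H (d=3/4); attach at lengths (3/8, 3/8); label the merged cluster BFHS
final tree: (((B:-19/4,S:59/4):53/4,F:25/4):3/8,H:3/8)
total length: 121/4

121/4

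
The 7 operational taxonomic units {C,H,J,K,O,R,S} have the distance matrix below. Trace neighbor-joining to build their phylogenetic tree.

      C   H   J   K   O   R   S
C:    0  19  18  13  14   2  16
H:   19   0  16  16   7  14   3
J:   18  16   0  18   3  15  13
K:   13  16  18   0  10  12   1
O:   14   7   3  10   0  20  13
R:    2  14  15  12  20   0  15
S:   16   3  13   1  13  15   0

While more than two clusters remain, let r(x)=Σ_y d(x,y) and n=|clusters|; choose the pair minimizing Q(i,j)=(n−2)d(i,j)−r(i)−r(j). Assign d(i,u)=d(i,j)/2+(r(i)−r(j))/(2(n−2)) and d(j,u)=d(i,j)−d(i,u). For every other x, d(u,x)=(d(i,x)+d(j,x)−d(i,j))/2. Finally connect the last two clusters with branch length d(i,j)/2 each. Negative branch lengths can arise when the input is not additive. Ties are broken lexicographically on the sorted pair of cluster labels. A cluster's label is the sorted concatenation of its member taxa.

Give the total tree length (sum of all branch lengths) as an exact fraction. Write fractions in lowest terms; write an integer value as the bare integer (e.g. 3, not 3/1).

iteration 1: select C,R (d=2, Q=-150); attach at lengths (7/5, 3/5); label the merged cluster CR
  updated: d(CR,H)=31/2, d(CR,J)=31/2, d(CR,K)=23/2, d(CR,O)=16, d(CR,S)=29/2
iteration 2: select J,O (d=3, Q=-205/2); attach at lengths (57/16, -9/16); label the merged cluster JO
  updated: d(CR,JO)=57/4, d(H,JO)=10, d(JO,K)=25/2, d(JO,S)=23/2
iteration 3: select K,S (d=1, Q=-68); attach at lengths (7/3, -4/3); label the merged cluster KS
  updated: d(CR,KS)=25/2, d(H,KS)=9, d(JO,KS)=23/2
iteration 4: select CR,KS (d=25/2, Q=-201/4); attach at lengths (137/16, 63/16); label the merged cluster CKRS
  updated: d(CKRS,H)=6, d(CKRS,JO)=53/8
iteration 5: select CKRS,H (d=6, Q=-181/8); attach at lengths (21/16, 75/16); label the merged cluster CHKRS
  updated: d(CHKRS,JO)=85/16
iteration 6: select CHKRS,JO (d=85/16); attach at lengths (85/32, 85/32); label the merged cluster CHJKORS
final tree: ((((C:7/5,R:3/5):137/16,(K:7/3,S:-4/3):63/16):21/16,H:75/16):85/32,(J:57/16,O:-9/16):85/32)
total length: 477/16

477/16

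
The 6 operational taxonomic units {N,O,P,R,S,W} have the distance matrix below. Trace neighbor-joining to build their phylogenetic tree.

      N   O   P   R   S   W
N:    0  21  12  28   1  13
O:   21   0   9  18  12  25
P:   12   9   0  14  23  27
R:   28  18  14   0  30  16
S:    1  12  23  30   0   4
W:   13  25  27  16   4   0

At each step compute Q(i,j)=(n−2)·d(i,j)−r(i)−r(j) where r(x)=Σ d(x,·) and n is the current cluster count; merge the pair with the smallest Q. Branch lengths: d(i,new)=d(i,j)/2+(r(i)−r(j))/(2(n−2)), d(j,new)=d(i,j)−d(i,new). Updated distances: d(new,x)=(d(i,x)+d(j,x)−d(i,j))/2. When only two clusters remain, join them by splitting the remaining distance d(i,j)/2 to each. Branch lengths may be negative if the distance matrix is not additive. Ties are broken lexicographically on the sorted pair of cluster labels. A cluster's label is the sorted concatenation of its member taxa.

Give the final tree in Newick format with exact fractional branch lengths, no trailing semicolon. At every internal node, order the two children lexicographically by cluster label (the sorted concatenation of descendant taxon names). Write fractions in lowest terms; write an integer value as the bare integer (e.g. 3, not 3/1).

step 1: merge (N,S) at d=1, Q=-141; branch lengths N→9/8, S→-1/8; new cluster NS
  updated: d(NS,O)=16, d(NS,P)=17, d(NS,R)=57/2, d(NS,W)=8
step 2: merge (NS,W) at d=8, Q=-243/2; branch lengths NS→35/12, W→61/12; new cluster NSW
  updated: d(NSW,O)=33/2, d(NSW,P)=18, d(NSW,R)=73/4
step 3: merge (NSW,R) at d=73/4, Q=-133/2; branch lengths NSW→39/4, R→17/2; new cluster NRSW
  updated: d(NRSW,O)=65/8, d(NRSW,P)=55/8
step 4: merge (NRSW,O) at d=65/8, Q=-24; branch lengths NRSW→3, O→41/8; new cluster NORSW
  updated: d(NORSW,P)=31/8
step 5: merge (NORSW,P) at d=31/8; branch lengths NORSW→31/16, P→31/16; new cluster NOPRSW
final tree: (((((N:9/8,S:-1/8):35/12,W:61/12):39/4,R:17/2):3,O:41/8):31/16,P:31/16)
total length: 157/4

(((((N:9/8,S:-1/8):35/12,W:61/12):39/4,R:17/2):3,O:41/8):31/16,P:31/16)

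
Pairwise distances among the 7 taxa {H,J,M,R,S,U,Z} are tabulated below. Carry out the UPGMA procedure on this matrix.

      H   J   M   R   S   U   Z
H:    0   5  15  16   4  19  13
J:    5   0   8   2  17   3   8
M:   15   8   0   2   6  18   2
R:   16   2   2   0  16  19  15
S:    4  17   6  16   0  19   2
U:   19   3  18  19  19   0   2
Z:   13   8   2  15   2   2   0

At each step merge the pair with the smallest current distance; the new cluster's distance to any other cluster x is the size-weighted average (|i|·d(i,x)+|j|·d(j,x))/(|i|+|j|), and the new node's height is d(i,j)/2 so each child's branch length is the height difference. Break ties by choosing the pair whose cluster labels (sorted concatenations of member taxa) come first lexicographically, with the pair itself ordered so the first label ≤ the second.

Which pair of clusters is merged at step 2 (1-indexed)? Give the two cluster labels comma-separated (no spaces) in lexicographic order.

M,Z

step 1: merge (J,R) at d=2; branch lengths J→1, R→1; new cluster JR
  updated: d(H,JR)=21/2, d(JR,M)=5, d(JR,S)=33/2, d(JR,U)=11, d(JR,Z)=23/2
step 2: merge (M,Z) at d=2; branch lengths M→1, Z→1; new cluster MZ
  updated: d(H,MZ)=14, d(JR,MZ)=33/4, d(MZ,S)=4, d(MZ,U)=10
step 3: merge (H,S) at d=4; branch lengths H→2, S→2; new cluster HS
  updated: d(HS,JR)=27/2, d(HS,MZ)=9, d(HS,U)=19
step 4: merge (JR,MZ) at d=33/4; branch lengths JR→25/8, MZ→25/8; new cluster JMRZ
  updated: d(HS,JMRZ)=45/4, d(JMRZ,U)=21/2
step 5: merge (JMRZ,U) at d=21/2; branch lengths JMRZ→9/8, U→21/4; new cluster JMRUZ
  updated: d(HS,JMRUZ)=64/5
step 6: merge (HS,JMRUZ) at d=64/5; branch lengths HS→22/5, JMRUZ→23/20; new cluster HJMRSUZ
final tree: ((H:2,S:2):22/5,(((J:1,R:1):25/8,(M:1,Z:1):25/8):9/8,U:21/4):23/20)
total length: 1047/40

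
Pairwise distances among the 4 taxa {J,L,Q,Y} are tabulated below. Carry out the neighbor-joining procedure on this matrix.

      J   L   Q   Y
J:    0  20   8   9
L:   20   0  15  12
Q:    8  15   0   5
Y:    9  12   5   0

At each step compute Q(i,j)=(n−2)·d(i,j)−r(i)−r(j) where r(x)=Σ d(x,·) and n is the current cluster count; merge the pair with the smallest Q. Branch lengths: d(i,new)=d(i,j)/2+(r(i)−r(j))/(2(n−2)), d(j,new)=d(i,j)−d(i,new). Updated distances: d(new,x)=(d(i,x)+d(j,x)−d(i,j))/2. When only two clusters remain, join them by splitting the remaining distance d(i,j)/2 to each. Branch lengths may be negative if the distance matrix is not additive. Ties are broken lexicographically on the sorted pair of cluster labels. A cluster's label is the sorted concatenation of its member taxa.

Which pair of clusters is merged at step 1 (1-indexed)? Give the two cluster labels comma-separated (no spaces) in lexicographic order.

J,Q

1. join J+Q (d=8, Q=-49) ⇒ JQ; edges |J|=25/4, |Q|=7/4
  updated: d(JQ,L)=27/2, d(JQ,Y)=3
2. join JQ+L (d=27/2, Q=-57/2) ⇒ JLQ; edges |JQ|=9/4, |L|=45/4
  updated: d(JLQ,Y)=3/4
3. join JLQ+Y (d=3/4) ⇒ JLQY; edges |JLQ|=3/8, |Y|=3/8
final tree: (((J:25/4,Q:7/4):9/4,L:45/4):3/8,Y:3/8)
total length: 89/4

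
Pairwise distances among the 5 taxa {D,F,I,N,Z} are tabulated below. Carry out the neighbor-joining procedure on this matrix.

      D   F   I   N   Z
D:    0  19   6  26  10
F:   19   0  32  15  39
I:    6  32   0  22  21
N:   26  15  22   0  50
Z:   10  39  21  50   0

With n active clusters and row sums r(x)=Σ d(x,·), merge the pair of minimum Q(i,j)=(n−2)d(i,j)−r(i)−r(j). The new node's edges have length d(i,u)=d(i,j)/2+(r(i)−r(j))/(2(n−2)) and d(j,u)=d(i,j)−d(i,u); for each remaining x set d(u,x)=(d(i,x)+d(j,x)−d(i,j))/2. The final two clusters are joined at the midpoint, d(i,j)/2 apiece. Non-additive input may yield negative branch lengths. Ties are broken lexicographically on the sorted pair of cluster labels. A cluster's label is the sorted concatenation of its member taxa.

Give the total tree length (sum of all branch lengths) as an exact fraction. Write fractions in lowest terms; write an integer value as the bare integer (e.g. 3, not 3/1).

99/2

iteration 1: select F,N (d=15, Q=-173); attach at lengths (37/6, 53/6); label the merged cluster FN
  updated: d(D,FN)=15, d(FN,I)=39/2, d(FN,Z)=37
iteration 2: select D,Z (d=10, Q=-79); attach at lengths (-17/4, 57/4); label the merged cluster DZ
  updated: d(DZ,FN)=21, d(DZ,I)=17/2
iteration 3: select DZ,FN (d=21, Q=-49); attach at lengths (5, 16); label the merged cluster DFNZ
  updated: d(DFNZ,I)=7/2
iteration 4: select DFNZ,I (d=7/2); attach at lengths (7/4, 7/4); label the merged cluster DFINZ
final tree: (((D:-17/4,Z:57/4):5,(F:37/6,N:53/6):16):7/4,I:7/4)
total length: 99/2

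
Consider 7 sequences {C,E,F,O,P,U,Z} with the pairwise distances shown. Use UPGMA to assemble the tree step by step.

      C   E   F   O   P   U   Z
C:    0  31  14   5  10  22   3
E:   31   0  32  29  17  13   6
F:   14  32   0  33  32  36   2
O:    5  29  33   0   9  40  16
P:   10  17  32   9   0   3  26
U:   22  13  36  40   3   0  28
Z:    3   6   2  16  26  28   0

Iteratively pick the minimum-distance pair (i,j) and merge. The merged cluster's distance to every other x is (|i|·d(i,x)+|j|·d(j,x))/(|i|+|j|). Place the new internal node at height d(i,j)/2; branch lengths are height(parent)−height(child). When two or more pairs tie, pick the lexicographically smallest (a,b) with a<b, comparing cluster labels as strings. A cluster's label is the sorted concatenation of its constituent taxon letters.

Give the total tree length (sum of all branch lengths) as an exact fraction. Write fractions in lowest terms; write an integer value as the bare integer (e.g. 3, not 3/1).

275/6

1. join F+Z (d=2) ⇒ FZ; edges |F|=1, |Z|=1
  updated: d(C,FZ)=17/2, d(E,FZ)=19, d(FZ,O)=49/2, d(FZ,P)=29, d(FZ,U)=32
2. join P+U (d=3) ⇒ PU; edges |P|=3/2, |U|=3/2
  updated: d(C,PU)=16, d(E,PU)=15, d(FZ,PU)=61/2, d(O,PU)=49/2
3. join C+O (d=5) ⇒ CO; edges |C|=5/2, |O|=5/2
  updated: d(CO,E)=30, d(CO,FZ)=33/2, d(CO,PU)=81/4
4. join E+PU (d=15) ⇒ EPU; edges |E|=15/2, |PU|=6
  updated: d(CO,EPU)=47/2, d(EPU,FZ)=80/3
5. join CO+FZ (d=33/2) ⇒ CFOZ; edges |CO|=23/4, |FZ|=29/4
  updated: d(CFOZ,EPU)=301/12
6. join CFOZ+EPU (d=301/12) ⇒ CEFOPUZ; edges |CFOZ|=103/24, |EPU|=121/24
final tree: (((C:5/2,O:5/2):23/4,(F:1,Z:1):29/4):103/24,(E:15/2,(P:3/2,U:3/2):6):121/24)
total length: 275/6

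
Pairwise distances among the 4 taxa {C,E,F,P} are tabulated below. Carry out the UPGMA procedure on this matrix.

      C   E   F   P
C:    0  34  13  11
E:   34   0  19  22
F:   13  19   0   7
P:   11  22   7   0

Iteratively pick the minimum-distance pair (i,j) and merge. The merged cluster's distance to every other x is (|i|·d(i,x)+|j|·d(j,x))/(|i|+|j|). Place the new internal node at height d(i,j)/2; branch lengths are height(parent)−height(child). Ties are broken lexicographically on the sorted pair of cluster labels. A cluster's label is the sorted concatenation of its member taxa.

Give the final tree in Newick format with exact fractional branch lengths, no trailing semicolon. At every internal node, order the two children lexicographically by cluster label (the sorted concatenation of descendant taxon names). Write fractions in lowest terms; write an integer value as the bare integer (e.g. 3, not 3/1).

((C:6,(F:7/2,P:7/2):5/2):13/2,E:25/2)

1. join F+P (d=7) ⇒ FP; edges |F|=7/2, |P|=7/2
  updated: d(C,FP)=12, d(E,FP)=41/2
2. join C+FP (d=12) ⇒ CFP; edges |C|=6, |FP|=5/2
  updated: d(CFP,E)=25
3. join CFP+E (d=25) ⇒ CEFP; edges |CFP|=13/2, |E|=25/2
final tree: ((C:6,(F:7/2,P:7/2):5/2):13/2,E:25/2)
total length: 69/2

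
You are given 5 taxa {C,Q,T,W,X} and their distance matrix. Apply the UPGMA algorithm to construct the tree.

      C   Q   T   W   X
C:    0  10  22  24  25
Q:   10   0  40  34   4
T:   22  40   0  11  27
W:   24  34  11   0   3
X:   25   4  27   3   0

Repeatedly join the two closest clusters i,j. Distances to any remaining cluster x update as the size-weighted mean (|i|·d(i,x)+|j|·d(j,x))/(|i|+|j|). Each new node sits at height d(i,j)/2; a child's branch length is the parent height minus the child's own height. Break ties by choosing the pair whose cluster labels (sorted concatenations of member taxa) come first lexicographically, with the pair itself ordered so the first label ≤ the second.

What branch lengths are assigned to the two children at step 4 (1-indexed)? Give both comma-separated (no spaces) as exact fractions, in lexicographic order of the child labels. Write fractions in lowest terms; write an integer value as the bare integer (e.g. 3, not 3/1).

89/12,35/12

step 1: merge (W,X) at d=3; branch lengths W→3/2, X→3/2; new cluster WX
  updated: d(C,WX)=49/2, d(Q,WX)=19, d(T,WX)=19
step 2: merge (C,Q) at d=10; branch lengths C→5, Q→5; new cluster CQ
  updated: d(CQ,T)=31, d(CQ,WX)=87/4
step 3: merge (T,WX) at d=19; branch lengths T→19/2, WX→8; new cluster TWX
  updated: d(CQ,TWX)=149/6
step 4: merge (CQ,TWX) at d=149/6; branch lengths CQ→89/12, TWX→35/12; new cluster CQTWX
final tree: ((C:5,Q:5):89/12,(T:19/2,(W:3/2,X:3/2):8):35/12)
total length: 245/6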